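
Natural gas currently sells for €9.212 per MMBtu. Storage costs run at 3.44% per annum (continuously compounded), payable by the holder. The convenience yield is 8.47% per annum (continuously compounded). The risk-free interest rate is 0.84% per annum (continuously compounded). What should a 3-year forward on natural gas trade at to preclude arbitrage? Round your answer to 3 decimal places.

€8.124 per MMBtu

Net carry = r + u − y = 0.0084 + 0.0344 − 0.0847 = -0.0419
F = S·e^((r+u−y)T) = 9.212 · e^(-0.0419 × 3) = 9.212 · e^-0.125700
= 9.212 × 0.881879 = €8.124 per MMBtu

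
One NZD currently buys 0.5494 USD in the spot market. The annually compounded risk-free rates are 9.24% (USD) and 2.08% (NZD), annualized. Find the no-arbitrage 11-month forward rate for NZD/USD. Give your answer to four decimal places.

By covered interest parity, F = S · (1+r_USD)^T / (1+r_NZD)^T
= 0.5494 × 1.084384 / 1.019050 = 0.5494 × 1.064113
F = 0.5846 USD per NZD

0.5846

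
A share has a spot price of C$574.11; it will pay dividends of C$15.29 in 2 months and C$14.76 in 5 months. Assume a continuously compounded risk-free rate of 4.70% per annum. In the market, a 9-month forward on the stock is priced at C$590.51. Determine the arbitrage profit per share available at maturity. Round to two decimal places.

PV(dividends) I = 15.29·e^(−0.0470·2/12) + 14.76·e^(−0.0470·5/12) = 29.6445
Fair forward F* = (S − I)·e^(rT) = (574.11 − 29.6445)·e^0.035250 = 544.4655 × 1.035879 = 564.0004
Market C$590.51 > fair 564.0004: forward overpriced → cash-and-carry (borrow at r, buy the stock and collect the dividends, short the forward).
Profit at T = |F_mkt − F*| = |590.51 − 564.0004| = C$26.51 per share

C$26.51 per share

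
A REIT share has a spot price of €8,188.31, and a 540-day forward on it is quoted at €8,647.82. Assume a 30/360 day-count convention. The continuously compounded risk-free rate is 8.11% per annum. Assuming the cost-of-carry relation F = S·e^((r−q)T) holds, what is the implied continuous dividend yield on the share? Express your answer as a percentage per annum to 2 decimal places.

4.47%

From F = S·e^((r−q)T): (r − q) = ln(F/S)/T
ln(8647.82/8188.31) = ln(1.056118) = 0.054600
(r − q) = 0.054600 / (540/360) = 0.036400
q = r − ln(F/S)/T = 0.0811 − 0.036400 = 0.044700
q = 4.47%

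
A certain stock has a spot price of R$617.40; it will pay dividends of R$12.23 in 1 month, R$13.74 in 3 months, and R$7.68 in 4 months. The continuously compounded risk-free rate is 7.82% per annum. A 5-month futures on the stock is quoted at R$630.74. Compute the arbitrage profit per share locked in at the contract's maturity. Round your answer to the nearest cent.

PV(dividends) I = 12.23·e^(−0.0782·1/12) + 13.74·e^(−0.0782·3/12) + 7.68·e^(−0.0782·4/12) = 33.1069
Fair futures F* = (S − I)·e^(rT) = (617.40 − 33.1069)·e^0.032583 = 584.2931 × 1.033120 = 603.6449
Market R$630.74 > fair 603.6449: forward overpriced → cash-and-carry (borrow at r, buy the stock and collect the dividends, short the forward).
Profit at T = |F_mkt − F*| = |630.74 − 603.6449| = R$27.10 per share

R$27.10 per share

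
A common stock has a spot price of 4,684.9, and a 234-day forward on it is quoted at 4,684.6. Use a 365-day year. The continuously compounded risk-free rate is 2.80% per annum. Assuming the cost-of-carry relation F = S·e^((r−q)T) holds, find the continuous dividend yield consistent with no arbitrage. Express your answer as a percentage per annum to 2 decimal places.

From F = S·e^((r−q)T): (r − q) = ln(F/S)/T
ln(4684.6/4684.9) = ln(0.999936) = -0.000064
(r − q) = -0.000064 / (234/365) = -0.000100
q = r − ln(F/S)/T = 0.0280 + 0.000100 = 0.028100
q = 2.81%

2.81%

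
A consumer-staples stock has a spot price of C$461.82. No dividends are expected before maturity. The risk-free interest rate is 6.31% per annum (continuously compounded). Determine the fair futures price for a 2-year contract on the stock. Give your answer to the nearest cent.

F = S·e^(rT) = 461.82 · e^(0.0631 × 2)
= 461.82 · e^0.126200 = 461.82 × 1.134509
F = C$523.94

C$523.94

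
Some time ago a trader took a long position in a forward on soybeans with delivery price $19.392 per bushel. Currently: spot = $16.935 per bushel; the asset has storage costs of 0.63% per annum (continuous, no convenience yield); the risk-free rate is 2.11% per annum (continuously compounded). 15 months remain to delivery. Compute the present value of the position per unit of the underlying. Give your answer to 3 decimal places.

-$1.818 per bushel

Current fair forward for the remaining 15 months: F = S·e^((r + u)·T), (r + u) = 0.0211 + 0.0063 = 0.0274
F = 16.935 · e^(0.0274 × 15/12) = 16.935 × 1.034843 = 17.5251
Value of long forward = (F − K)·e^(−rT) = (17.5251 − 19.392) · e^(−0.0211·15/12)
= -1.8669 × 0.973970 = -1.818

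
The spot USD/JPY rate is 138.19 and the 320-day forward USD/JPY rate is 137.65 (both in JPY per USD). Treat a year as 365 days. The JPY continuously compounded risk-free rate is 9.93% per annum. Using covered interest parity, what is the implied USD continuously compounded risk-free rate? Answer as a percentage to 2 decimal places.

F = S·e^((r_JPY − r_USD)T) ⇒ r_USD = r_JPY − ln(F/S)/T
ln(137.65/138.19) = -0.003915; /(320/365) = -0.004466
r_USD = 0.0993 + 0.004466 = 0.103766
r_USD = 10.38%

10.38%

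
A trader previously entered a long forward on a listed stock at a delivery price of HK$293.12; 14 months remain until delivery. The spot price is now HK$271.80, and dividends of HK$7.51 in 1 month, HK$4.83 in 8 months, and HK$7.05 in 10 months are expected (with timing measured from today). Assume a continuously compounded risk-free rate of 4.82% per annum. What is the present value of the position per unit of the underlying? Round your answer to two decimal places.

PV(remaining dividends) I = 7.51·e^(−0.0482·1/12) + 4.83·e^(−0.0482·8/12) + 7.05·e^(−0.0482·10/12) = 18.9296
Current forward F = (S − I)·e^(rT) = (271.80 − 18.9296)·e^(0.0482·14/12) = 252.8704 × 1.057844 = 267.4974
Value (long) = (F − K)·e^(−rT) = (267.4974 − 293.12) × 0.945319 = -24.2215
Value = -HK$24.22

-HK$24.22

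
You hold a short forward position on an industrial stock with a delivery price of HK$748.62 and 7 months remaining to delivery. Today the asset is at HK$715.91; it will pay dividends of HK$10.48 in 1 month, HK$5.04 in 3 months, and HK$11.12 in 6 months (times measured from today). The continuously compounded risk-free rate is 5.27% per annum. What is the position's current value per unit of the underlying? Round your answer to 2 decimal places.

PV(remaining dividends) I = 10.48·e^(−0.0527·1/12) + 5.04·e^(−0.0527·3/12) + 11.12·e^(−0.0527·6/12) = 26.2389
Current forward F = (S − I)·e^(rT) = (715.91 − 26.2389)·e^(0.0527·7/12) = 689.6711 × 1.031219 = 711.2019
Value (long) = (F − K)·e^(−rT) = (711.2019 − 748.62) × 0.969726 = -36.2853
Short position value = −(long value) = HK$36.29

HK$36.29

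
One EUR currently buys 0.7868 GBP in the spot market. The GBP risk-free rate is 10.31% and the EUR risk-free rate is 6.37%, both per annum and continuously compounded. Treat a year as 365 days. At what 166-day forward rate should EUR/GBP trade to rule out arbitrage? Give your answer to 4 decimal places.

0.8010

F = S·e^((r_GBP − r_EUR)T) = 0.7868 · e^((0.1031 − 0.0637) × 166/365)
= 0.7868 · e^0.017919 = 0.7868 × 1.018081
F = 0.8010 GBP per EUR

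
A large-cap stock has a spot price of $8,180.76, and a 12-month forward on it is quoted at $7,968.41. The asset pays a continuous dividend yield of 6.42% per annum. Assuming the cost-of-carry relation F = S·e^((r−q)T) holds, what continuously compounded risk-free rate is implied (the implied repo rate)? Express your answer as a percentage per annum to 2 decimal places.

3.79%

From F = S·e^((r−q)T): (r − q) = ln(F/S)/T
ln(7968.41/8180.76) = ln(0.974043) = -0.026300
(r − q) = -0.026300 / (12/12) = -0.026300
r = ln(F/S)/T + q = -0.026300 + 0.0642 = 0.037900
r = 3.79%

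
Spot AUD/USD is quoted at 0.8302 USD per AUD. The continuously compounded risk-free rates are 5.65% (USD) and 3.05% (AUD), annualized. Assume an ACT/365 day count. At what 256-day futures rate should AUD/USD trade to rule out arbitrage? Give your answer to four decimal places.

F = S·e^((r_USD − r_AUD)T) = 0.8302 · e^((0.0565 − 0.0305) × 256/365)
= 0.8302 · e^0.018236 = 0.8302 × 1.018403
F = 0.8455 USD per AUD

0.8455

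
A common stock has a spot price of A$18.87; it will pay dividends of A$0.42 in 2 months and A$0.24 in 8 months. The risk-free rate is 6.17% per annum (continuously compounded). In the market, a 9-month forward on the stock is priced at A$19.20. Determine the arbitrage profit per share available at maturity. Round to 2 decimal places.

PV(dividends) I = 0.42·e^(−0.0617·2/12) + 0.24·e^(−0.0617·8/12) = 0.6460
Fair forward F* = (S − I)·e^(rT) = (18.87 − 0.6460)·e^0.046275 = 18.2240 × 1.047362 = 19.0871
Market A$19.20 > fair 19.0871: forward overpriced → cash-and-carry (borrow at r, buy the stock and collect the dividends, short the forward).
Profit at T = |F_mkt − F*| = |19.20 − 19.0871| = A$0.11 per share

A$0.11 per share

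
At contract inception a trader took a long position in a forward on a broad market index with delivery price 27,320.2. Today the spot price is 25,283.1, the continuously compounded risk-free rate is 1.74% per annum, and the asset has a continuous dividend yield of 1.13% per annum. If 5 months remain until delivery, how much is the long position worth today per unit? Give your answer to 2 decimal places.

Current fair forward for the remaining 5 months: F = S·e^((r − q)·T), (r − q) = 0.0174 − 0.0113 = 0.0061
F = 25283.1 · e^(0.0061 × 5/12) = 25283.1 × 1.00254490 = 25347.4430
Value of long forward = (F − K)·e^(−rT) = (25347.4430 − 27320.2) · e^(−0.0174·5/12)
= -1972.7570 × 0.99277622 = -1958.51

-1958.51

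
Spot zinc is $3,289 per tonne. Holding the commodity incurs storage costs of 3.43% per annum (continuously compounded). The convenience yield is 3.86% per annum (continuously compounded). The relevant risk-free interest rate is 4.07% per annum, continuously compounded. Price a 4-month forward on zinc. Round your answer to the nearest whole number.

Net carry = r + u − y = 0.0407 + 0.0343 − 0.0386 = 0.0364
F = S·e^((r+u−y)T) = 3289 · e^(0.0364 × 4/12) = 3289 · e^0.012133
= 3289 × 1.012207 = $3,329 per tonne

$3,329 per tonne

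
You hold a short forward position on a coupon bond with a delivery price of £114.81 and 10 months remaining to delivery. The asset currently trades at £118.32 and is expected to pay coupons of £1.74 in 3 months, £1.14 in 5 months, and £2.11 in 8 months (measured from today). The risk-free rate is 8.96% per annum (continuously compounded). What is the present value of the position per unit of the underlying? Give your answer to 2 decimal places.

PV(remaining coupons) I = 1.74·e^(−0.0896·3/12) + 1.14·e^(−0.0896·5/12) + 2.11·e^(−0.0896·8/12) = 4.7873
Current forward F = (S − I)·e^(rT) = (118.32 − 4.7873)·e^(0.0896·10/12) = 113.5327 × 1.077525 = 122.3343
Value (long) = (F − K)·e^(−rT) = (122.3343 − 114.81) × 0.928053 = 6.9829
Short position value = −(long value) = -£6.98

-£6.98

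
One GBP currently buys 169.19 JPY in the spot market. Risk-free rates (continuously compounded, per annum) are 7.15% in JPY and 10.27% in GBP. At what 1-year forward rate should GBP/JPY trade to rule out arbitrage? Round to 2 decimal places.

163.99

F = S·e^((r_JPY − r_GBP)T) = 169.19 · e^((0.0715 − 0.1027) × 12/12)
= 169.19 · e^-0.031200 = 169.19 × 0.969282
F = 163.99 JPY per GBP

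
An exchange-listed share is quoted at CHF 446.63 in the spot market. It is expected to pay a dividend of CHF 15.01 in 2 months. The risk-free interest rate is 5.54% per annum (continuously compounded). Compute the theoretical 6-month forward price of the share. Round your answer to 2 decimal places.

PV(dividends) I = 15.01·e^(−0.0554·2/12)
I = 14.8720
F = (S − I)·e^(rT) = (446.63 − 14.8720) · e^(0.0554·6/12)
= 431.7580 · e^0.027700 = 431.7580 × 1.028087 = CHF 443.88

CHF 443.88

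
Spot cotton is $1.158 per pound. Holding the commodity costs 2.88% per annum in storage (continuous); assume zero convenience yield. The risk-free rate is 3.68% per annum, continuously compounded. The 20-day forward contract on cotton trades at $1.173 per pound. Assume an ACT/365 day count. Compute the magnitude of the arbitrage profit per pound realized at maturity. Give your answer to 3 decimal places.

Fair forward: F* = S·e^(carry·T), with carry = (r + u) = 0.0368 + 0.0288 = 0.0656
F* = 1.158 · e^(0.0656 × 20/365) = 1.158 · e^0.003595 = 1.158 × 1.003601 = $1.1622
Market $1.173 > fair $1.1622: forward overpriced → cash-and-carry (buy spot, short the forward).
At maturity, profit = |F_mkt − F*| = |1.173 − 1.1622| = $0.011 per pound

$0.011 per pound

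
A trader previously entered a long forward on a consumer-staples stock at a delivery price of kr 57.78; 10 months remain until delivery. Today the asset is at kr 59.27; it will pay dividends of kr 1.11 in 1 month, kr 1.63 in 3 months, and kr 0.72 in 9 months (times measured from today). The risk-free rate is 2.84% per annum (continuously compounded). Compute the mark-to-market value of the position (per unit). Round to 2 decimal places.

-kr 0.59

PV(remaining dividends) I = 1.11·e^(−0.0284·1/12) + 1.63·e^(−0.0284·3/12) + 0.72·e^(−0.0284·9/12) = 3.4307
Current forward F = (S − I)·e^(rT) = (59.27 − 3.4307)·e^(0.0284·10/12) = 55.8393 × 1.023949 = 57.1766
Value (long) = (F − K)·e^(−rT) = (57.1766 − 57.78) × 0.976611 = -0.5893
Value = -kr 0.59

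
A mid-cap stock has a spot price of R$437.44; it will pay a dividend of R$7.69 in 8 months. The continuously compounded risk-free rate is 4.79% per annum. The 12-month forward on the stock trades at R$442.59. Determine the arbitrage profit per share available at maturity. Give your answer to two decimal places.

PV(dividends) I = 7.69·e^(−0.0479·8/12) = 7.4483
Fair forward F* = (S − I)·e^(rT) = (437.44 − 7.4483)·e^0.047900 = 429.9917 × 1.049066 = 451.0897
Market R$442.59 < fair 451.0897: forward underpriced → reverse cash-and-carry (short the stock, invest proceeds at r, pay the dividends, go long the forward).
Profit at T = |F_mkt − F*| = |442.59 − 451.0897| = R$8.50 per share

R$8.50 per share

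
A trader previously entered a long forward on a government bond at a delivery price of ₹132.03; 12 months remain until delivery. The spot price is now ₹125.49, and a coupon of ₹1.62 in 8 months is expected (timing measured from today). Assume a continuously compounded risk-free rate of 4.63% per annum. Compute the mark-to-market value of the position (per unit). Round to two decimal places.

-₹2.14

PV(remaining coupons) I = 1.62·e^(−0.0463·8/12) = 1.5708
Current forward F = (S − I)·e^(rT) = (125.49 − 1.5708)·e^(0.0463·12/12) = 123.9192 × 1.047389 = 129.7916
Value (long) = (F − K)·e^(−rT) = (129.7916 − 132.03) × 0.954755 = -2.1371
Value = -₹2.14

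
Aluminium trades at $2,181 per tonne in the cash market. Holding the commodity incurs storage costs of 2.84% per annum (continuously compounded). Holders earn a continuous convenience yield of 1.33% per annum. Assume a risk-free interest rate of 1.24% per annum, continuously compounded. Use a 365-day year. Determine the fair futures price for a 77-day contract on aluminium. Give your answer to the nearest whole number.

$2,194 per tonne

Net carry = r + u − y = 0.0124 + 0.0284 − 0.0133 = 0.0275
F = S·e^((r+u−y)T) = 2181 · e^(0.0275 × 77/365) = 2181 · e^0.005801
= 2181 × 1.005818 = $2,194 per tonne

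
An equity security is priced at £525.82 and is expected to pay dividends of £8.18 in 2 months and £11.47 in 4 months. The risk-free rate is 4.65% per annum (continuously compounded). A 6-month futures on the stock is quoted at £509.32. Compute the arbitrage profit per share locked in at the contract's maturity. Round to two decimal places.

£9.00 per share

PV(dividends) I = 8.18·e^(−0.0465·2/12) + 11.47·e^(−0.0465·4/12) = 19.4104
Fair futures F* = (S − I)·e^(rT) = (525.82 − 19.4104)·e^0.023250 = 506.4096 × 1.023522 = 518.3214
Market £509.32 < fair 518.3214: forward underpriced → reverse cash-and-carry (short the stock, invest proceeds at r, pay the dividends, go long the forward).
Profit at T = |F_mkt − F*| = |509.32 − 518.3214| = £9.00 per share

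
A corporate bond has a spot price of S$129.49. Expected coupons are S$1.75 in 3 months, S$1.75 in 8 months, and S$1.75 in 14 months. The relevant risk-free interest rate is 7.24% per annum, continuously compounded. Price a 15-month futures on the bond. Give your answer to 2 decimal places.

S$136.29

PV(coupons) I = 1.75·e^(−0.0724·3/12) + 1.75·e^(−0.0724·8/12) + 1.75·e^(−0.0724·14/12)
I = 1.7186 + 1.6675 + 1.6083 = 4.9944
F = (S − I)·e^(rT) = (129.49 − 4.9944) · e^(0.0724·15/12)
= 124.4956 · e^0.090500 = 124.4956 × 1.094722 = S$136.29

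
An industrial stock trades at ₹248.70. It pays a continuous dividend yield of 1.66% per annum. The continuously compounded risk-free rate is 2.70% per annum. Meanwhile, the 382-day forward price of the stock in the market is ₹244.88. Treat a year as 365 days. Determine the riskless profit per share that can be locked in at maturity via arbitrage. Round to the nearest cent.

Fair forward: F* = S·e^(carry·T), with carry = (r − q) = 0.0270 − 0.0166 = 0.0104
F* = 248.70 · e^(0.0104 × 382/365) = 248.70 · e^0.010884 = 248.70 × 1.010943 = ₹251.4215
Market ₹244.88 < fair ₹251.4215: forward underpriced → reverse cash-and-carry (short spot, go long the forward).
At maturity, profit = |F_mkt − F*| = |244.88 − 251.4215| = ₹6.54 per share

₹6.54 per share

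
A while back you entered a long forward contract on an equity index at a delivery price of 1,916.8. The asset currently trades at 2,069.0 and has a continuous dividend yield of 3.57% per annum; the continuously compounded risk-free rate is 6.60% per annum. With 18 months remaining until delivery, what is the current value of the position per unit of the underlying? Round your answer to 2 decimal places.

Current fair forward for the remaining 18 months: F = S·e^((r − q)·T), (r − q) = 0.0660 − 0.0357 = 0.0303
F = 2069.0 · e^(0.0303 × 18/12) = 2069.0 × 1.04649868 = 2165.2058
Value of long forward = (F − K)·e^(−rT) = (2165.2058 − 1916.8) · e^(−0.0660·18/12)
= 248.4058 × 0.90574271 = 224.99

224.99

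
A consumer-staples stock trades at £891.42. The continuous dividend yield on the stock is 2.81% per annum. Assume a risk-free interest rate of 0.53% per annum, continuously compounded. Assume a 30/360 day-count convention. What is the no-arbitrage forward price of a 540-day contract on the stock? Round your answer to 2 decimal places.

£861.45

F = S·e^((r − q)T) = 891.42 · e^((0.0053 − 0.0281) × 540/360)
= 891.42 · e^-0.034200 = 891.42 × 0.966378
F = £861.45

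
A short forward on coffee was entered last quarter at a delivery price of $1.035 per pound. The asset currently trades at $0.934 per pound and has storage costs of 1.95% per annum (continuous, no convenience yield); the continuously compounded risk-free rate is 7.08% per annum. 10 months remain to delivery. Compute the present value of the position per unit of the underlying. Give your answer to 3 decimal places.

Current fair forward for the remaining 10 months: F = S·e^((r + u)·T), (r + u) = 0.0708 + 0.0195 = 0.0903
F = 0.934 · e^(0.0903 × 10/12) = 0.934 × 1.078154 = 1.0070
Value of long forward = (F − K)·e^(−rT) = (1.0070 − 1.035) · e^(−0.0708·10/12)
= -0.0280 × 0.942707 = -0.026
Short position value = −(long value) = $0.026

$0.026 per pound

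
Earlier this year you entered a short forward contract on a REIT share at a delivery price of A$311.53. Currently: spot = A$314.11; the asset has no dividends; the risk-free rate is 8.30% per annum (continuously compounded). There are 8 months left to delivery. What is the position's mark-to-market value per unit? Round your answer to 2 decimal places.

-A$19.35

Current fair forward for the remaining 8 months: F = S·e^(r·T), r = 0.0830
F = 314.11 · e^(0.0830 × 8/12) = 314.11 × 1.056893 = 331.9807
Value of long forward = (F − K)·e^(−rT) = (331.9807 − 311.53) · e^(−0.0830·8/12)
= 20.4507 × 0.946170 = 19.35
Short position value = −(long value) = -A$19.35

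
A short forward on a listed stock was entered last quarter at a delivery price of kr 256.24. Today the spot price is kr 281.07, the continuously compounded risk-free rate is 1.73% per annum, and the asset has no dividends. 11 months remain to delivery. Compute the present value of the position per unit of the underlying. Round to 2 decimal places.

Current fair forward for the remaining 11 months: F = S·e^(r·T), r = 0.0173
F = 281.07 · e^(0.0173 × 11/12) = 281.07 × 1.015985 = 285.5629
Value of long forward = (F − K)·e^(−rT) = (285.5629 − 256.24) · e^(−0.0173·11/12)
= 29.3229 × 0.984267 = 28.86
Short position value = −(long value) = -kr 28.86

-kr 28.86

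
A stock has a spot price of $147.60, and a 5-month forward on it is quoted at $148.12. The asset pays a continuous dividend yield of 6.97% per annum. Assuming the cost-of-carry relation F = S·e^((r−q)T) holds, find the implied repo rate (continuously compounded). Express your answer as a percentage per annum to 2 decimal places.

From F = S·e^((r−q)T): (r − q) = ln(F/S)/T
ln(148.12/147.60) = ln(1.003523) = 0.003517
(r − q) = 0.003517 / (5/12) = 0.008441
r = ln(F/S)/T + q = 0.008441 + 0.0697 = 0.078141
r = 7.81%

7.81%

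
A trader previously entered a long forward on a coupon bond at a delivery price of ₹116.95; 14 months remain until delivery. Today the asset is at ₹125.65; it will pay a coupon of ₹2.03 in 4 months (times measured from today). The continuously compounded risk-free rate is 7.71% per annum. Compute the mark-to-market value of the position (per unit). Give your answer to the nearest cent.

PV(remaining coupons) I = 2.03·e^(−0.0771·4/12) = 1.9785
Current forward F = (S − I)·e^(rT) = (125.65 − 1.9785)·e^(0.0771·14/12) = 123.6715 × 1.094120 = 135.3115
Value (long) = (F − K)·e^(−rT) = (135.3115 − 116.95) × 0.913977 = 16.7820
Value = ₹16.78

₹16.78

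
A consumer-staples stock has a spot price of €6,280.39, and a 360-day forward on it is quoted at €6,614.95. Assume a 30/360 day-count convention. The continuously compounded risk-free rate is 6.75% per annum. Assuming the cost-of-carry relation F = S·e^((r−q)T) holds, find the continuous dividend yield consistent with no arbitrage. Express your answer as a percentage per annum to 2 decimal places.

1.56%

From F = S·e^((r−q)T): (r − q) = ln(F/S)/T
ln(6614.95/6280.39) = ln(1.053271) = 0.051901
(r − q) = 0.051901 / (360/360) = 0.051901
q = r − ln(F/S)/T = 0.0675 − 0.051901 = 0.015599
q = 1.56%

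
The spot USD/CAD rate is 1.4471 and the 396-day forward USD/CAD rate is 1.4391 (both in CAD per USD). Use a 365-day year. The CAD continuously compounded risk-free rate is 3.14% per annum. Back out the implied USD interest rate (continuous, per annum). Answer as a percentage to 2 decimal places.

3.65%

F = S·e^((r_CAD − r_USD)T) ⇒ r_USD = r_CAD − ln(F/S)/T
ln(1.4391/1.4471) = -0.005544; /(396/365) = -0.005110
r_USD = 0.0314 + 0.005110 = 0.036510
r_USD = 3.65%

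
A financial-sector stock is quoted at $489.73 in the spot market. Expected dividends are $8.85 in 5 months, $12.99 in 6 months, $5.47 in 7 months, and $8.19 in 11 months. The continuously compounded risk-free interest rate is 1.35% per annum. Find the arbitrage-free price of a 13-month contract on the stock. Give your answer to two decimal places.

$461.21

PV(dividends) I = 8.85·e^(−0.0135·5/12) + 12.99·e^(−0.0135·6/12) + 5.47·e^(−0.0135·7/12) + 8.19·e^(−0.0135·11/12)
I = 8.8004 + 12.9026 + 5.4271 + 8.0893 = 35.2194
F = (S − I)·e^(rT) = (489.73 − 35.2194) · e^(0.0135·13/12)
= 454.5106 · e^0.014625 = 454.5106 × 1.014732 = $461.21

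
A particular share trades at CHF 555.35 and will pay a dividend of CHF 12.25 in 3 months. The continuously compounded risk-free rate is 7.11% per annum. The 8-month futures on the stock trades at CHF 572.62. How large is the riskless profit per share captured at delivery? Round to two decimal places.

CHF 2.93 per share

PV(dividends) I = 12.25·e^(−0.0711·3/12) = 12.0342
Fair futures F* = (S − I)·e^(rT) = (555.35 − 12.0342)·e^0.047400 = 543.3158 × 1.048541 = 569.6889
Market CHF 572.62 > fair 569.6889: forward overpriced → cash-and-carry (borrow at r, buy the stock and collect the dividends, short the forward).
Profit at T = |F_mkt − F*| = |572.62 − 569.6889| = CHF 2.93 per share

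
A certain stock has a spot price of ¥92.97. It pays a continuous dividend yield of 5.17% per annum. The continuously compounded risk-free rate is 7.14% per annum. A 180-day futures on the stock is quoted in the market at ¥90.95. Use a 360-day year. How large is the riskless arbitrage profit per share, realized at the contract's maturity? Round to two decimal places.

Fair futures: F* = S·e^(carry·T), with carry = (r − q) = 0.0714 − 0.0517 = 0.0197
F* = 92.97 · e^(0.0197 × 180/360) = 92.97 · e^0.009850 = 92.97 × 1.009899 = ¥93.8903
Market ¥90.95 < fair ¥93.8903: forward underpriced → reverse cash-and-carry (short spot, go long the forward).
At maturity, profit = |F_mkt − F*| = |90.95 − 93.8903| = ¥2.94 per share

¥2.94 per share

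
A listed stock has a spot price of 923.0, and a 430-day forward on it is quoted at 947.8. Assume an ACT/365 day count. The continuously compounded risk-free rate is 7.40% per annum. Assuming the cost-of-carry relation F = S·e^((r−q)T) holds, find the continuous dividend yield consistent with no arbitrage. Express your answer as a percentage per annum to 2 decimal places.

5.15%

From F = S·e^((r−q)T): (r − q) = ln(F/S)/T
ln(947.8/923.0) = ln(1.026869) = 0.026514
(r − q) = 0.026514 / (430/365) = 0.022506
q = r − ln(F/S)/T = 0.0740 − 0.022506 = 0.051494
q = 5.15%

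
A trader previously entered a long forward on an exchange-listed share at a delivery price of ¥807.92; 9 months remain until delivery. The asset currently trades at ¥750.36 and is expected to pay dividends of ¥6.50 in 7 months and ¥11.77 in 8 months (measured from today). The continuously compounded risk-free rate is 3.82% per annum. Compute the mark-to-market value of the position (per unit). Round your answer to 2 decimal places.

PV(remaining dividends) I = 6.50·e^(−0.0382·7/12) + 11.77·e^(−0.0382·8/12) = 17.8308
Current forward F = (S − I)·e^(rT) = (750.36 − 17.8308)·e^(0.0382·9/12) = 732.5292 × 1.029064 = 753.8194
Value (long) = (F − K)·e^(−rT) = (753.8194 − 807.92) × 0.971757 = -52.5726
Value = -¥52.57

-¥52.57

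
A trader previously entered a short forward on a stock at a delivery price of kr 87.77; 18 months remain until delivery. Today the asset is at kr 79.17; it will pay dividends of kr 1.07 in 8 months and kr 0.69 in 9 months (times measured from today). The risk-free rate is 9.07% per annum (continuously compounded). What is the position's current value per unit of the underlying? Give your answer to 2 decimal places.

-kr 0.91

PV(remaining dividends) I = 1.07·e^(−0.0907·8/12) + 0.69·e^(−0.0907·9/12) = 1.6518
Current forward F = (S − I)·e^(rT) = (79.17 − 1.6518)·e^(0.0907·18/12) = 77.5182 × 1.145739 = 88.8156
Value (long) = (F − K)·e^(−rT) = (88.8156 − 87.77) × 0.872799 = 0.9126
Short position value = −(long value) = -kr 0.91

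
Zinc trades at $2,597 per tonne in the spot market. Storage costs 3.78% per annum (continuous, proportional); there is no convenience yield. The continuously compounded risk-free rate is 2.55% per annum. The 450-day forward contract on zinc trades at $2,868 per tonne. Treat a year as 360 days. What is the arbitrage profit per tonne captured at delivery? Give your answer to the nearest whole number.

$57 per tonne

Fair forward: F* = S·e^(carry·T), with carry = (r + u) = 0.0255 + 0.0378 = 0.0633
F* = 2597 · e^(0.0633 × 450/360) = 2597 · e^0.079125 = 2597 × 1.082340 = $2810.8370
Market $2868 > fair $2810.8370: forward overpriced → cash-and-carry (buy spot, short the forward).
At maturity, profit = |F_mkt − F*| = |2868 − 2810.8370| = $57 per tonne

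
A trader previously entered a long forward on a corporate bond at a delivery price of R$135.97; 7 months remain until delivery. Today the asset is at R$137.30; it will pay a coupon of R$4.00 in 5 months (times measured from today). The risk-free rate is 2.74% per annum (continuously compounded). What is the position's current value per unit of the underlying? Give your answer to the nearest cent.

-R$0.47

PV(remaining coupons) I = 4.00·e^(−0.0274·5/12) = 3.9546
Current forward F = (S − I)·e^(rT) = (137.30 − 3.9546)·e^(0.0274·7/12) = 133.3454 × 1.016112 = 135.4939
Value (long) = (F − K)·e^(−rT) = (135.4939 − 135.97) × 0.984144 = -0.4686
Value = -R$0.47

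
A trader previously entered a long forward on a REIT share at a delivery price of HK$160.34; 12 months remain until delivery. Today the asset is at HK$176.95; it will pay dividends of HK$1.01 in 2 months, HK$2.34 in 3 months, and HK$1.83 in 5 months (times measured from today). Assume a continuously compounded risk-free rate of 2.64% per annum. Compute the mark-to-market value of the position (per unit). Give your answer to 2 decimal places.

PV(remaining dividends) I = 1.01·e^(−0.0264·2/12) + 2.34·e^(−0.0264·3/12) + 1.83·e^(−0.0264·5/12) = 5.1402
Current forward F = (S − I)·e^(rT) = (176.95 − 5.1402)·e^(0.0264·12/12) = 171.8098 × 1.026752 = 176.4061
Value (long) = (F − K)·e^(−rT) = (176.4061 − 160.34) × 0.973945 = 15.6475
Value = HK$15.65

HK$15.65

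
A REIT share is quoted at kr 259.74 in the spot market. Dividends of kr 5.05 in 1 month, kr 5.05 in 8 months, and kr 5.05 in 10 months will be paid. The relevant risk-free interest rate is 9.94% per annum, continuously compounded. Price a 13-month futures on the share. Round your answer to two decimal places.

PV(dividends) I = 5.05·e^(−0.0994·1/12) + 5.05·e^(−0.0994·8/12) + 5.05·e^(−0.0994·10/12)
I = 5.0083 + 4.7262 + 4.6485 = 14.3830
F = (S − I)·e^(rT) = (259.74 − 14.3830) · e^(0.0994·13/12)
= 245.3570 · e^0.107683 = 245.3570 × 1.113695 = kr 273.25

kr 273.25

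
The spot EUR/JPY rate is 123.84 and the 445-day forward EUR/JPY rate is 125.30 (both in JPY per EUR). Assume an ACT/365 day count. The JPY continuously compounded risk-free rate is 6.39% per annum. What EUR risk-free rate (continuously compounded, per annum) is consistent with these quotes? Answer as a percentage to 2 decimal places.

5.43%

F = S·e^((r_JPY − r_EUR)T) ⇒ r_EUR = r_JPY − ln(F/S)/T
ln(125.30/123.84) = 0.011720; /(445/365) = 0.009613
r_EUR = 0.0639 − 0.009613 = 0.054287
r_EUR = 5.43%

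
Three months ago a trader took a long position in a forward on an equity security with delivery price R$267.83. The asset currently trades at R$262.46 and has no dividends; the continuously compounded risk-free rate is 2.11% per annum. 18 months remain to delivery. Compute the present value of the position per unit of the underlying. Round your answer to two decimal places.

R$2.97

Current fair forward for the remaining 18 months: F = S·e^(r·T), r = 0.0211
F = 262.46 · e^(0.0211 × 18/12) = 262.46 × 1.032156 = 270.8997
Value of long forward = (F − K)·e^(−rT) = (270.8997 − 267.83) · e^(−0.0211·18/12)
= 3.0697 × 0.968846 = 2.97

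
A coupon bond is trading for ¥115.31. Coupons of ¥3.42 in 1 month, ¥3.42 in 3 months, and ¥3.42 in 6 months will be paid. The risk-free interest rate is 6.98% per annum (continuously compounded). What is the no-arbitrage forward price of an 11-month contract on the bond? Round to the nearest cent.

¥112.20

PV(coupons) I = 3.42·e^(−0.0698·1/12) + 3.42·e^(−0.0698·3/12) + 3.42·e^(−0.0698·6/12)
I = 3.4002 + 3.3608 + 3.3027 = 10.0637
F = (S − I)·e^(rT) = (115.31 − 10.0637) · e^(0.0698·11/12)
= 105.2463 · e^0.063983 = 105.2463 × 1.066074 = ¥112.20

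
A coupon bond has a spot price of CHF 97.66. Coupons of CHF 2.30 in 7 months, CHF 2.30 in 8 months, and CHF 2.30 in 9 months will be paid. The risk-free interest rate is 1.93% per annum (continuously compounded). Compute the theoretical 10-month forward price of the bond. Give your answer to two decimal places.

PV(coupons) I = 2.30·e^(−0.0193·7/12) + 2.30·e^(−0.0193·8/12) + 2.30·e^(−0.0193·9/12)
I = 2.2743 + 2.2706 + 2.2669 = 6.8118
F = (S − I)·e^(rT) = (97.66 − 6.8118) · e^(0.0193·10/12)
= 90.8482 · e^0.016083 = 90.8482 × 1.016213 = CHF 92.32

CHF 92.32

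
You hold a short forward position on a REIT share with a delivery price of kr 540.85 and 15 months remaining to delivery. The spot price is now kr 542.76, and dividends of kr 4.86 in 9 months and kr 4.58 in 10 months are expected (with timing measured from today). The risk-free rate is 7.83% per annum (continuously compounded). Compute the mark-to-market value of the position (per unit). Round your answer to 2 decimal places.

-kr 43.46

PV(remaining dividends) I = 4.86·e^(−0.0783·9/12) + 4.58·e^(−0.0783·10/12) = 8.8735
Current forward F = (S − I)·e^(rT) = (542.76 − 8.8735)·e^(0.0783·15/12) = 533.8865 × 1.102825 = 588.7834
Value (long) = (F − K)·e^(−rT) = (588.7834 − 540.85) × 0.906762 = 43.4642
Short position value = −(long value) = -kr 43.46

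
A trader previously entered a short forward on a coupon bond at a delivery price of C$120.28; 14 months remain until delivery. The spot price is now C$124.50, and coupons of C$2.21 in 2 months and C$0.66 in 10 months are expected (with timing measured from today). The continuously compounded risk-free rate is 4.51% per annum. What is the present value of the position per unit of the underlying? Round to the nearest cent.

PV(remaining coupons) I = 2.21·e^(−0.0451·2/12) + 0.66·e^(−0.0451·10/12) = 2.8291
Current forward F = (S − I)·e^(rT) = (124.50 − 2.8291)·e^(0.0451·14/12) = 121.6709 × 1.054026 = 128.2443
Value (long) = (F − K)·e^(−rT) = (128.2443 − 120.28) × 0.948744 = 7.5561
Short position value = −(long value) = -C$7.56

-C$7.56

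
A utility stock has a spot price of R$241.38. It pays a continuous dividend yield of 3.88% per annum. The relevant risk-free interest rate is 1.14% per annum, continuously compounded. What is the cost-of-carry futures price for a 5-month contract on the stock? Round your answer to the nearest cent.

R$238.64

F = S·e^((r − q)T) = 241.38 · e^((0.0114 − 0.0388) × 5/12)
= 241.38 · e^-0.011417 = 241.38 × 0.988648
F = R$238.64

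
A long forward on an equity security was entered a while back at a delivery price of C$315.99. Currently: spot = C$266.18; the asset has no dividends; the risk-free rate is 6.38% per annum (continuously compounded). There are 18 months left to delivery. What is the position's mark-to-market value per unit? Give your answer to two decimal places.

Current fair forward for the remaining 18 months: F = S·e^(r·T), r = 0.0638
F = 266.18 · e^(0.0638 × 18/12) = 266.18 × 1.100429 = 292.9122
Value of long forward = (F − K)·e^(−rT) = (292.9122 − 315.99) · e^(−0.0638·18/12)
= -23.0778 × 0.908737 = -20.97

-C$20.97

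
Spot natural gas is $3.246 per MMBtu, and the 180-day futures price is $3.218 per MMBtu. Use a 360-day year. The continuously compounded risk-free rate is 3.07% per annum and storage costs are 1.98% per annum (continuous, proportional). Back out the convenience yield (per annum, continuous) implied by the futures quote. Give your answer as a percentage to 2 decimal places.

F = S·e^((r+u−y)T) ⇒ (r+u−y) = ln(F/S)/T
ln(3.218/3.246) = -0.008663; /T ⇒ -0.017326
y = r + u − ln(F/S)/T = 0.0307 + 0.0198 + 0.017326 = 0.067826
y = 6.78%

6.78%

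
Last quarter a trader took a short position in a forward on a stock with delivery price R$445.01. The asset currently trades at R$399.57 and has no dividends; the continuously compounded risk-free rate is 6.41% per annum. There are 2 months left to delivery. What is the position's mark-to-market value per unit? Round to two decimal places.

Current fair forward for the remaining 2 months: F = S·e^(r·T), r = 0.0641
F = 399.57 · e^(0.0641 × 2/12) = 399.57 × 1.010741 = 403.8618
Value of long forward = (F − K)·e^(−rT) = (403.8618 − 445.01) · e^(−0.0641·2/12)
= -41.1482 × 0.989374 = -40.71
Short position value = −(long value) = R$40.71

R$40.71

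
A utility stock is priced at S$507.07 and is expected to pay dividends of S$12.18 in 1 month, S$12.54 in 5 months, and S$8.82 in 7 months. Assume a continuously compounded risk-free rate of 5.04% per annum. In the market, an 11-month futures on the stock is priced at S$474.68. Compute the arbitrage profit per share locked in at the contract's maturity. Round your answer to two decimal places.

S$21.83 per share

PV(dividends) I = 12.18·e^(−0.0504·1/12) + 12.54·e^(−0.0504·5/12) + 8.82·e^(−0.0504·7/12) = 32.9728
Fair futures F* = (S − I)·e^(rT) = (507.07 − 32.9728)·e^0.046200 = 474.0972 × 1.047284 = 496.5144
Market S$474.68 < fair 496.5144: forward underpriced → reverse cash-and-carry (short the stock, invest proceeds at r, pay the dividends, go long the forward).
Profit at T = |F_mkt − F*| = |474.68 − 496.5144| = S$21.83 per share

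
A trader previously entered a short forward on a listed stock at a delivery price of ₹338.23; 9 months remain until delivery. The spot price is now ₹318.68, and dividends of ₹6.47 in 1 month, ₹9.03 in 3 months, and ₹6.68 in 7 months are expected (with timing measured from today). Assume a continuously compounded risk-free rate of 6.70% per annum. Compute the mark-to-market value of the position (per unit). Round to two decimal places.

₹24.71

PV(remaining dividends) I = 6.47·e^(−0.0670·1/12) + 9.03·e^(−0.0670·3/12) + 6.68·e^(−0.0670·7/12) = 21.7379
Current forward F = (S − I)·e^(rT) = (318.68 − 21.7379)·e^(0.0670·9/12) = 296.9421 × 1.051534 = 312.2447
Value (long) = (F − K)·e^(−rT) = (312.2447 − 338.23) × 0.950992 = -24.7118
Short position value = −(long value) = ₹24.71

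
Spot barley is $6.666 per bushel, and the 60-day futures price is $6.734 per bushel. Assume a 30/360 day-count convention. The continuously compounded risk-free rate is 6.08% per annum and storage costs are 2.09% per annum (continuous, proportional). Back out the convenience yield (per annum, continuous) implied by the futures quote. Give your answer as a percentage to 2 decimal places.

2.08%

F = S·e^((r+u−y)T) ⇒ (r+u−y) = ln(F/S)/T
ln(6.734/6.666) = 0.010149; /T ⇒ 0.060894
y = r + u − ln(F/S)/T = 0.0608 + 0.0209 − 0.060894 = 0.020806
y = 2.08%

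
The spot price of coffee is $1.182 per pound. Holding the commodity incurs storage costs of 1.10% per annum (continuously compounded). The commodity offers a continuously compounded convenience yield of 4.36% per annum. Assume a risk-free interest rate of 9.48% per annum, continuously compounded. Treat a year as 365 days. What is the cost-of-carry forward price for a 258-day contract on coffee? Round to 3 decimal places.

$1.235 per pound

Net carry = r + u − y = 0.0948 + 0.0110 − 0.0436 = 0.0622
F = S·e^((r+u−y)T) = 1.182 · e^(0.0622 × 258/365) = 1.182 · e^0.043966
= 1.182 × 1.044947 = $1.235 per pound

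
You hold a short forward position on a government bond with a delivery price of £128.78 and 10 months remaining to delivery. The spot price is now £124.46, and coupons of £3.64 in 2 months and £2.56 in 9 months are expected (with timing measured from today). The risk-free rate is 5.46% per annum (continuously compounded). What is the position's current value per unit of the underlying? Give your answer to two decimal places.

PV(remaining coupons) I = 3.64·e^(−0.0546·2/12) + 2.56·e^(−0.0546·9/12) = 6.0643
Current forward F = (S − I)·e^(rT) = (124.46 − 6.0643)·e^(0.0546·10/12) = 118.3957 × 1.046551 = 123.9071
Value (long) = (F − K)·e^(−rT) = (123.9071 − 128.78) × 0.955520 = -4.6562
Short position value = −(long value) = £4.66

£4.66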